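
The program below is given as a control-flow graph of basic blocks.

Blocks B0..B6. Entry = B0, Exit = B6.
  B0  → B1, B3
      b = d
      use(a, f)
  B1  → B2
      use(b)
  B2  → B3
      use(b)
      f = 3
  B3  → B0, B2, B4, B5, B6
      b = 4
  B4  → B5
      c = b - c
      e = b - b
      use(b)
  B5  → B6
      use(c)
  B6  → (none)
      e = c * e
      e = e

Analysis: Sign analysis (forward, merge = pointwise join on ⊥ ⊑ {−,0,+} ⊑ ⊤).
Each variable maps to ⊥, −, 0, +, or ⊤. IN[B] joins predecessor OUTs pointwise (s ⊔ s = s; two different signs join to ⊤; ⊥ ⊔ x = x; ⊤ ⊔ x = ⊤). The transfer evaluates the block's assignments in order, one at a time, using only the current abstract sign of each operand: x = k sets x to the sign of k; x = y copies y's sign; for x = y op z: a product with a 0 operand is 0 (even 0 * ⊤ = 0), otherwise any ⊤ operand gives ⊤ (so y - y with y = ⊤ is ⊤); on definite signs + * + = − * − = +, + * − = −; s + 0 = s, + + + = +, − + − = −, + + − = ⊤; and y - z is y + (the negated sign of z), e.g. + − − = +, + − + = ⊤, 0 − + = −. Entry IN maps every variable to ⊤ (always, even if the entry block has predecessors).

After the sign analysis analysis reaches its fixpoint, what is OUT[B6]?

Answer: {a: ⊤, b: +, c: ⊤, d: ⊤, e: ⊤, f: ⊤}

Working:
Fixpoint table:
  B0:  IN=(all ⊤)  OUT=(all ⊤)
  B1:  IN=(all ⊤)  OUT=(all ⊤)
  B2:  IN=(all ⊤)  OUT={f:+; rest ⊤}
  B3:  IN=(all ⊤)  OUT={b:+; rest ⊤}
  B4:  IN={b:+; rest ⊤}  OUT={b:+; rest ⊤}
  B5:  IN={b:+; rest ⊤}  OUT={b:+; rest ⊤}
  B6:  IN={b:+; rest ⊤}  OUT={b:+; rest ⊤}

Merge at B6: IN[B6] = OUT[B3] ⊔ OUT[B5] = {a: ⊤, b: +, c: ⊤, d: ⊤, e: ⊤, f: ⊤}
Applying B6's transfer function to that IN value gives OUT[B6] (row B6 above).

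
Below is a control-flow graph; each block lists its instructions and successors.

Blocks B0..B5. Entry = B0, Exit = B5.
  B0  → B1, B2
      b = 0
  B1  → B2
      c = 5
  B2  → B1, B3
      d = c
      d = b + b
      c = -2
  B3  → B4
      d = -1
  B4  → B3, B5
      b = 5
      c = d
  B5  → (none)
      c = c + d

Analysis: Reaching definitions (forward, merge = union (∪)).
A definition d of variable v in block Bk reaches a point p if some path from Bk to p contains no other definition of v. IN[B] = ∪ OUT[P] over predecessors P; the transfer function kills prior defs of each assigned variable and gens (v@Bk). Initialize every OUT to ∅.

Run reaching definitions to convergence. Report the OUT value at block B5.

Answer: {b@B4, c@B5, d@B3}

Trace:
Converged values:
  B0:  IN={}  OUT={b@B0}
  B1:  IN={b@B0, c@B2, d@B2}  OUT={b@B0, c@B1, d@B2}
  B2:  IN={b@B0, c@B1, d@B2}  OUT={b@B0, c@B2, d@B2}
  B3:  IN={b@B0, b@B4, c@B2, c@B4, d@B2, d@B3}  OUT={b@B0, b@B4, c@B2, c@B4, d@B3}
  B4:  IN={b@B0, b@B4, c@B2, c@B4, d@B3}  OUT={b@B4, c@B4, d@B3}
  B5:  IN={b@B4, c@B4, d@B3}  OUT={b@B4, c@B5, d@B3}

Merge at B5: IN[B5] = OUT[B4] = {b@B4, c@B4, d@B3}
Applying B5's transfer function to that IN value gives OUT[B5] (row B5 above).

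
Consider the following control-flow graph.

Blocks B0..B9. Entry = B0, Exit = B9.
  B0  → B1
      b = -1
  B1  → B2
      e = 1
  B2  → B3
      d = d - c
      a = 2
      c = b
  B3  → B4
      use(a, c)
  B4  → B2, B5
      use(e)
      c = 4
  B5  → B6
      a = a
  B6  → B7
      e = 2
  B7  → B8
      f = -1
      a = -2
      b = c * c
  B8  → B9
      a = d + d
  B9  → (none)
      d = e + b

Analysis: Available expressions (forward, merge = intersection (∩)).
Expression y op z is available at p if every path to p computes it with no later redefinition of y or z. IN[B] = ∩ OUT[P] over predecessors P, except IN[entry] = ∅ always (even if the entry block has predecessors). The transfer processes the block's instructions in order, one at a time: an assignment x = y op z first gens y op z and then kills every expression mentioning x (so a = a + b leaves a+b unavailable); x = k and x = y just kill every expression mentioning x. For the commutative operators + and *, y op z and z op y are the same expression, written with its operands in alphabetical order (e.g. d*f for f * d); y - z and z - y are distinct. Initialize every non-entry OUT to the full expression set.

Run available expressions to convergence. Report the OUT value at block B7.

Answer: {c*c}

Derivation:
Per-block solution:
  B0:  IN={}  OUT={}
  B1:  IN={}  OUT={}
  B2:  IN={}  OUT={}
  B3:  IN={}  OUT={}
  B4:  IN={}  OUT={}
  B5:  IN={}  OUT={}
  B6:  IN={}  OUT={}
  B7:  IN={}  OUT={c*c}
  B8:  IN={c*c}  OUT={c*c, d+d}
  B9:  IN={c*c, d+d}  OUT={b+e, c*c}

Merge at B7: IN[B7] = OUT[B6] = {}
Applying B7's transfer function to that IN value gives OUT[B7] (row B7 above).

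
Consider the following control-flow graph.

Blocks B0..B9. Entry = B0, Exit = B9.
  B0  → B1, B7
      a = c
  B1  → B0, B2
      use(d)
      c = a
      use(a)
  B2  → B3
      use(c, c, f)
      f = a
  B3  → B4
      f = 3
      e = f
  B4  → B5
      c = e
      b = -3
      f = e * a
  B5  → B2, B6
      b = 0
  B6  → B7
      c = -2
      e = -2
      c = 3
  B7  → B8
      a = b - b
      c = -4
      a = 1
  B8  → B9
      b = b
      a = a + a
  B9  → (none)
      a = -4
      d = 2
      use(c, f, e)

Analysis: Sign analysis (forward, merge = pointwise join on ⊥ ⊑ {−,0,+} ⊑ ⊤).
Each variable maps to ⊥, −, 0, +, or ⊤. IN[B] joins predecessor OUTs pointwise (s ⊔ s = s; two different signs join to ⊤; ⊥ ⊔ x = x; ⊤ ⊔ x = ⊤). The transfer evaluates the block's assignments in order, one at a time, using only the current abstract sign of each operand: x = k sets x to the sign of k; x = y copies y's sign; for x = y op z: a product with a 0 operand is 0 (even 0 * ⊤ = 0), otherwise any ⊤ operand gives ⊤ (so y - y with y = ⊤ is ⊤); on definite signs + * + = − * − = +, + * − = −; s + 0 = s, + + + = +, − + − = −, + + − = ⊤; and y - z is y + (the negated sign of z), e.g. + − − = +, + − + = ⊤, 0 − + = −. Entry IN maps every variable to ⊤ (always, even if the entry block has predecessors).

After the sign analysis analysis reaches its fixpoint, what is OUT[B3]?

Answer: {a: ⊤, b: ⊤, c: ⊤, d: ⊤, e: +, f: +}

Derivation:
Per-block solution:
  B0: | IN=(all ⊤) | OUT=(all ⊤)
  B1: | IN=(all ⊤) | OUT=(all ⊤)
  B2: | IN=(all ⊤) | OUT=(all ⊤)
  B3: | IN=(all ⊤) | OUT={e:+, f:+; rest ⊤}
  B4: | IN={e:+, f:+; rest ⊤} | OUT={b:-, c:+, e:+; rest ⊤}
  B5: | IN={b:-, c:+, e:+; rest ⊤} | OUT={b:0, c:+, e:+; rest ⊤}
  B6: | IN={b:0, c:+, e:+; rest ⊤} | OUT={b:0, c:+, e:-; rest ⊤}
  B7: | IN=(all ⊤) | OUT={a:+, c:-; rest ⊤}
  B8: | IN={a:+, c:-; rest ⊤} | OUT={a:+, c:-; rest ⊤}
  B9: | IN={a:+, c:-; rest ⊤} | OUT={a:-, c:-, d:+; rest ⊤}

Merge at B3: IN[B3] = OUT[B2] = {a: ⊤, b: ⊤, c: ⊤, d: ⊤, e: ⊤, f: ⊤}
Applying B3's transfer function to that IN value gives OUT[B3] (row B3 above).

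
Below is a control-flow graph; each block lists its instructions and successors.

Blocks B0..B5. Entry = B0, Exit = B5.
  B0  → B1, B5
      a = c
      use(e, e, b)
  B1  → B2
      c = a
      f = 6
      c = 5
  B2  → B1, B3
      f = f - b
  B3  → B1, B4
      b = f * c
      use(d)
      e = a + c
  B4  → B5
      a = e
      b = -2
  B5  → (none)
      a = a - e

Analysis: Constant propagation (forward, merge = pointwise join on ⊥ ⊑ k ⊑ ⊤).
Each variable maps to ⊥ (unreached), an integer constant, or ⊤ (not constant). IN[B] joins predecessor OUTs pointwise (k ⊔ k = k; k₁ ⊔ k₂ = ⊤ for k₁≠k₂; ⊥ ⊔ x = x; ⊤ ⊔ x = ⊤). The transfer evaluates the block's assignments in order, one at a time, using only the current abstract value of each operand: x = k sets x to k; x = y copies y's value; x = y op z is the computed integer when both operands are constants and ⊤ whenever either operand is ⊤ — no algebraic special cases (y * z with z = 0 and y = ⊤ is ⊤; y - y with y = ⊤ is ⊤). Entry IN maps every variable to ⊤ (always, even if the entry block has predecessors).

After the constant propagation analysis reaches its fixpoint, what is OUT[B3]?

Converged values:
  B0:   IN=(all ⊤)   OUT=(all ⊤)
  B1:   IN=(all ⊤)   OUT={c:5, f:6; rest ⊤}
  B2:   IN={c:5, f:6; rest ⊤}   OUT={c:5; rest ⊤}
  B3:   IN={c:5; rest ⊤}   OUT={c:5; rest ⊤}
  B4:   IN={c:5; rest ⊤}   OUT={b:-2, c:5; rest ⊤}
  B5:   IN=(all ⊤)   OUT=(all ⊤)

Merge at B3: IN[B3] = OUT[B2] = {a: ⊤, b: ⊤, c: 5, d: ⊤, e: ⊤, f: ⊤}
Applying B3's transfer function to that IN value gives OUT[B3] (row B3 above).

Answer: {a: ⊤, b: ⊤, c: 5, d: ⊤, e: ⊤, f: ⊤}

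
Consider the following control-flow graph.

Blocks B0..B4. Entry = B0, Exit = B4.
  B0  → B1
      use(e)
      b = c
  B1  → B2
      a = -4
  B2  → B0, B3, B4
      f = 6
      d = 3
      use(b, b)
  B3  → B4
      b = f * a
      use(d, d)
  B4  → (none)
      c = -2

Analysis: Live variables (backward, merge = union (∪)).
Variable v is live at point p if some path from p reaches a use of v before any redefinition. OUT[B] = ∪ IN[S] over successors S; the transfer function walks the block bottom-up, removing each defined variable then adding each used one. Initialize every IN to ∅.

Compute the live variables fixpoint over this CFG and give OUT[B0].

Per-block solution:
  B0:   IN={c, e}   OUT={b, c, e}
  B1:   IN={b, c, e}   OUT={a, b, c, e}
  B2:   IN={a, b, c, e}   OUT={a, c, d, e, f}
  B3:   IN={a, d, f}   OUT={}
  B4:   IN={}   OUT={}

Merge at B0: OUT[B0] = IN[B1] = {b, c, e}

Answer: {b, c, e}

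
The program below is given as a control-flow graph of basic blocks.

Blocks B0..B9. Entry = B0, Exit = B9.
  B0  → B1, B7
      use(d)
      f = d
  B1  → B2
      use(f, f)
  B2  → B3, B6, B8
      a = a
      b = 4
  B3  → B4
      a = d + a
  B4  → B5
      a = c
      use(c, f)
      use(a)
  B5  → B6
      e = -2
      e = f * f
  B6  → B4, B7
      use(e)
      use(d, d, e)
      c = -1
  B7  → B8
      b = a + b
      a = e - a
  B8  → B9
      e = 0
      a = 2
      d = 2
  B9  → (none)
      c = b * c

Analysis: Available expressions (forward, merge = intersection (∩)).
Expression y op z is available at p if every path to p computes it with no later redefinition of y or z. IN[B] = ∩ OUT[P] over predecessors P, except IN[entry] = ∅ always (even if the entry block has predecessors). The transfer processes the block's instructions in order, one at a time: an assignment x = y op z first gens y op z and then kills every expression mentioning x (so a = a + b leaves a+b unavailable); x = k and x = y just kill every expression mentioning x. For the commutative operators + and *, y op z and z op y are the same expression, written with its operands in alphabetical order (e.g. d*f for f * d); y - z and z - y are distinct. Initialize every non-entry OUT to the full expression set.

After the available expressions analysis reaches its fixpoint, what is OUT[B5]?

Per-block solution:
  B0: | IN={} | OUT={}
  B1: | IN={} | OUT={}
  B2: | IN={} | OUT={}
  B3: | IN={} | OUT={}
  B4: | IN={} | OUT={}
  B5: | IN={} | OUT={f*f}
  B6: | IN={} | OUT={}
  B7: | IN={} | OUT={}
  B8: | IN={} | OUT={}
  B9: | IN={} | OUT={}

Merge at B5: IN[B5] = OUT[B4] = {}
Applying B5's transfer function to that IN value gives OUT[B5] (row B5 above).

Answer: {f*f}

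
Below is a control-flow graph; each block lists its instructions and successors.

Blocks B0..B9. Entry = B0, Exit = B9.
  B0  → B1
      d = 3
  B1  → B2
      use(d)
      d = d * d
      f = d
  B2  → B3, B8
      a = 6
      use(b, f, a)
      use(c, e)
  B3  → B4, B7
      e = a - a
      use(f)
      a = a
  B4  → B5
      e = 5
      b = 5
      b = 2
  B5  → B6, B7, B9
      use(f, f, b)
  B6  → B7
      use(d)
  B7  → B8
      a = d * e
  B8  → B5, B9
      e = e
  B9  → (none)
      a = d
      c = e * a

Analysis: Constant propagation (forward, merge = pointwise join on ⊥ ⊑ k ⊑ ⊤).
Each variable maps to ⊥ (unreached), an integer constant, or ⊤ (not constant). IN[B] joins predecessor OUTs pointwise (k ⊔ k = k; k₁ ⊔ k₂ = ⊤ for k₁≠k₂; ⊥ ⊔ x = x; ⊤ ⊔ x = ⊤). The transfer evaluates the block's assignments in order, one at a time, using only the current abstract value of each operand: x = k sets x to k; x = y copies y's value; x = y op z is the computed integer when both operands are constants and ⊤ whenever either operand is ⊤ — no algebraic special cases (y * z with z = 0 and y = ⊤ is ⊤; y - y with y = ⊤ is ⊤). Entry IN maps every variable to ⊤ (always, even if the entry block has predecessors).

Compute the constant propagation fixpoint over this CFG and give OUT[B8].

Fixpoint table:
  B0:  IN=(all ⊤)  OUT={d:3; rest ⊤}
  B1:  IN={d:3; rest ⊤}  OUT={d:9, f:9; rest ⊤}
  B2:  IN={d:9, f:9; rest ⊤}  OUT={a:6, d:9, f:9; rest ⊤}
  B3:  IN={a:6, d:9, f:9; rest ⊤}  OUT={a:6, d:9, e:0, f:9; rest ⊤}
  B4:  IN={a:6, d:9, e:0, f:9; rest ⊤}  OUT={a:6, b:2, d:9, e:5, f:9; rest ⊤}
  B5:  IN={d:9, f:9; rest ⊤}  OUT={d:9, f:9; rest ⊤}
  B6:  IN={d:9, f:9; rest ⊤}  OUT={d:9, f:9; rest ⊤}
  B7:  IN={d:9, f:9; rest ⊤}  OUT={d:9, f:9; rest ⊤}
  B8:  IN={d:9, f:9; rest ⊤}  OUT={d:9, f:9; rest ⊤}
  B9:  IN={d:9, f:9; rest ⊤}  OUT={a:9, d:9, f:9; rest ⊤}

Merge at B8: IN[B8] = OUT[B2] ⊔ OUT[B7] = {a: ⊤, b: ⊤, c: ⊤, d: 9, e: ⊤, f: 9}
Applying B8's transfer function to that IN value gives OUT[B8] (row B8 above).

Answer: {a: ⊤, b: ⊤, c: ⊤, d: 9, e: ⊤, f: 9}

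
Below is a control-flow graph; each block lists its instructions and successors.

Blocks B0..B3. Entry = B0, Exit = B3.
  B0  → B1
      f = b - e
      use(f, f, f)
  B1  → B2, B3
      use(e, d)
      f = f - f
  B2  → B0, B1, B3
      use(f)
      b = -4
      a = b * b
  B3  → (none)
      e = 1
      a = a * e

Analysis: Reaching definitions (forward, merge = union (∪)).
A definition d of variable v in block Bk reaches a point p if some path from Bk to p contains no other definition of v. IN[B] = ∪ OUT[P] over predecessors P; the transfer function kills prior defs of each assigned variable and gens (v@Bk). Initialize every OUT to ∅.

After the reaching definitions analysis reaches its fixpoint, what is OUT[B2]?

Per-block solution:
  B0:   IN={a@B2, b@B2, f@B1}   OUT={a@B2, b@B2, f@B0}
  B1:   IN={a@B2, b@B2, f@B0, f@B1}   OUT={a@B2, b@B2, f@B1}
  B2:   IN={a@B2, b@B2, f@B1}   OUT={a@B2, b@B2, f@B1}
  B3:   IN={a@B2, b@B2, f@B1}   OUT={a@B3, b@B2, e@B3, f@B1}

Merge at B2: IN[B2] = OUT[B1] = {a@B2, b@B2, f@B1}
Applying B2's transfer function to that IN value gives OUT[B2] (row B2 above).

Answer: {a@B2, b@B2, f@B1}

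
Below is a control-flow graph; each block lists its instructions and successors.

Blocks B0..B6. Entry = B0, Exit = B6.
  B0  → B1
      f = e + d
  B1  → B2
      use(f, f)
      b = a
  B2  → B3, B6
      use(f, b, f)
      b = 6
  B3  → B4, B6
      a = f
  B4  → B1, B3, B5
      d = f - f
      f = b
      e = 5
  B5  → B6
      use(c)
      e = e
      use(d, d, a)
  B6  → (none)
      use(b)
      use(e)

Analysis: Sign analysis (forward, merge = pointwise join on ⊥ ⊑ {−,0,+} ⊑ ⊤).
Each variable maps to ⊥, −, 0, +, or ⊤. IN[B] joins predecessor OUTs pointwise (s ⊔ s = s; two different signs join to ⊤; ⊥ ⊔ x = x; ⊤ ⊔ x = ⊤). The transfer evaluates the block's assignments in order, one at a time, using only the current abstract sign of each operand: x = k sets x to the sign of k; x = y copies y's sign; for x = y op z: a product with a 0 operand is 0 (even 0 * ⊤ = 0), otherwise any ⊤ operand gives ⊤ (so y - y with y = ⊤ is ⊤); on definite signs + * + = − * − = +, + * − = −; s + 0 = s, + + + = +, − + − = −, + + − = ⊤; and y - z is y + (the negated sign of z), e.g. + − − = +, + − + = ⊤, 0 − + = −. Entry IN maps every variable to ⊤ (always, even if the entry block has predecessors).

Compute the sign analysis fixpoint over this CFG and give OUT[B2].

Per-block solution:
  B0:   IN=(all ⊤)   OUT=(all ⊤)
  B1:   IN=(all ⊤)   OUT=(all ⊤)
  B2:   IN=(all ⊤)   OUT={b:+; rest ⊤}
  B3:   IN={b:+; rest ⊤}   OUT={b:+; rest ⊤}
  B4:   IN={b:+; rest ⊤}   OUT={b:+, e:+, f:+; rest ⊤}
  B5:   IN={b:+, e:+, f:+; rest ⊤}   OUT={b:+, e:+, f:+; rest ⊤}
  B6:   IN={b:+; rest ⊤}   OUT={b:+; rest ⊤}

Merge at B2: IN[B2] = OUT[B1] = {a: ⊤, b: ⊤, c: ⊤, d: ⊤, e: ⊤, f: ⊤}
Applying B2's transfer function to that IN value gives OUT[B2] (row B2 above).

Answer: {a: ⊤, b: +, c: ⊤, d: ⊤, e: ⊤, f: ⊤}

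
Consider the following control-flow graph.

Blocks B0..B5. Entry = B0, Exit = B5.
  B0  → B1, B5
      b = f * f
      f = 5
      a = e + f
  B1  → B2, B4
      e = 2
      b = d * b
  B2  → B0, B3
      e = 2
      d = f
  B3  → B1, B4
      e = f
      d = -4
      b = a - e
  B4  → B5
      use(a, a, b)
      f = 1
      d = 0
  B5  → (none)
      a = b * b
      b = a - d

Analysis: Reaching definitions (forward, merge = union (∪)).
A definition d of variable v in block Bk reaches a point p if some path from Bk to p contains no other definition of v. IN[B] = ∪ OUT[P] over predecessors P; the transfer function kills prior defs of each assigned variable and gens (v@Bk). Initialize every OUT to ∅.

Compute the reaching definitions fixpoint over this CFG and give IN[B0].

Per-block solution:
  B0: | IN={a@B0, b@B1, d@B2, e@B2, f@B0} | OUT={a@B0, b@B0, d@B2, e@B2, f@B0}
  B1: | IN={a@B0, b@B0, b@B3, d@B2, d@B3, e@B2, e@B3, f@B0} | OUT={a@B0, b@B1, d@B2, d@B3, e@B1, f@B0}
  B2: | IN={a@B0, b@B1, d@B2, d@B3, e@B1, f@B0} | OUT={a@B0, b@B1, d@B2, e@B2, f@B0}
  B3: | IN={a@B0, b@B1, d@B2, e@B2, f@B0} | OUT={a@B0, b@B3, d@B3, e@B3, f@B0}
  B4: | IN={a@B0, b@B1, b@B3, d@B2, d@B3, e@B1, e@B3, f@B0} | OUT={a@B0, b@B1, b@B3, d@B4, e@B1, e@B3, f@B4}
  B5: | IN={a@B0, b@B0, b@B1, b@B3, d@B2, d@B4, e@B1, e@B2, e@B3, f@B0, f@B4} | OUT={a@B5, b@B5, d@B2, d@B4, e@B1, e@B2, e@B3, f@B0, f@B4}

Merge at B0 (entry node, so the boundary value {} is joined with the incoming edge(s)): IN[B0] = {} ⊔ OUT[B2] = {a@B0, b@B1, d@B2, e@B2, f@B0}

Answer: {a@B0, b@B1, d@B2, e@B2, f@B0}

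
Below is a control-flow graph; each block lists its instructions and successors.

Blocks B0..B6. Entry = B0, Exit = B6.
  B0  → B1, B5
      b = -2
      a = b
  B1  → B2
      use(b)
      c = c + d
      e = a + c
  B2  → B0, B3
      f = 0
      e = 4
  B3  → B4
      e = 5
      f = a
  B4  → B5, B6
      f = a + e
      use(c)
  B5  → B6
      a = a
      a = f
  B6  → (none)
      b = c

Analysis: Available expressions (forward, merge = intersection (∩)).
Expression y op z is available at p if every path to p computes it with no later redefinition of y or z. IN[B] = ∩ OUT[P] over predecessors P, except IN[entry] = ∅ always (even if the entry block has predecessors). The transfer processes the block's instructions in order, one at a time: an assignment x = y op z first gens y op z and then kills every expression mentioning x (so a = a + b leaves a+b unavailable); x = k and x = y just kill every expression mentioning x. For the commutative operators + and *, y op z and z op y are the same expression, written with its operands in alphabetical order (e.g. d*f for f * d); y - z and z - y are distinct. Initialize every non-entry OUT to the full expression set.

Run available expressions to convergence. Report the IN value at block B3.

Fixpoint table:
  B0:   IN={}   OUT={}
  B1:   IN={}   OUT={a+c}
  B2:   IN={a+c}   OUT={a+c}
  B3:   IN={a+c}   OUT={a+c}
  B4:   IN={a+c}   OUT={a+c, a+e}
  B5:   IN={}   OUT={}
  B6:   IN={}   OUT={}

Merge at B3: IN[B3] = OUT[B2] = {a+c}

Answer: {a+c}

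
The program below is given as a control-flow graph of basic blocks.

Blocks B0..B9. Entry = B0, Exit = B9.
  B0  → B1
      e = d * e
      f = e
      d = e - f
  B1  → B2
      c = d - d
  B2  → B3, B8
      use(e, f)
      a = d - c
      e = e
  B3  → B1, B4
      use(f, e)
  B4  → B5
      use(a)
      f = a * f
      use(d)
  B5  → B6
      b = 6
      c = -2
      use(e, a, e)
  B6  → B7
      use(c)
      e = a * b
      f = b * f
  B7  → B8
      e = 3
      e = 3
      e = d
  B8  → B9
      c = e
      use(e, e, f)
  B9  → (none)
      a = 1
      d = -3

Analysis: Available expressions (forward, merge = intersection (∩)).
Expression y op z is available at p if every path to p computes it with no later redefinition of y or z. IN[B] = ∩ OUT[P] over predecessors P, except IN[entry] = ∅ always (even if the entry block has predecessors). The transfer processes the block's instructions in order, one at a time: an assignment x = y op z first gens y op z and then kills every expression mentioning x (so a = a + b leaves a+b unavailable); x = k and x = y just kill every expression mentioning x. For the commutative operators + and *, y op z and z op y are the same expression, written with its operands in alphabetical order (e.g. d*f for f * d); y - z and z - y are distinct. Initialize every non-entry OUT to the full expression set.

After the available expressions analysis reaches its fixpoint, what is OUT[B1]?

Answer: {d-d}

Trace:
Fixpoint table:
  B0:  IN={}  OUT={e-f}
  B1:  IN={}  OUT={d-d}
  B2:  IN={d-d}  OUT={d-c, d-d}
  B3:  IN={d-c, d-d}  OUT={d-c, d-d}
  B4:  IN={d-c, d-d}  OUT={d-c, d-d}
  B5:  IN={d-c, d-d}  OUT={d-d}
  B6:  IN={d-d}  OUT={a*b, d-d}
  B7:  IN={a*b, d-d}  OUT={a*b, d-d}
  B8:  IN={d-d}  OUT={d-d}
  B9:  IN={d-d}  OUT={}

Merge at B1: IN[B1] = OUT[B0] ∩ OUT[B3] = {}
Applying B1's transfer function to that IN value gives OUT[B1] (row B1 above).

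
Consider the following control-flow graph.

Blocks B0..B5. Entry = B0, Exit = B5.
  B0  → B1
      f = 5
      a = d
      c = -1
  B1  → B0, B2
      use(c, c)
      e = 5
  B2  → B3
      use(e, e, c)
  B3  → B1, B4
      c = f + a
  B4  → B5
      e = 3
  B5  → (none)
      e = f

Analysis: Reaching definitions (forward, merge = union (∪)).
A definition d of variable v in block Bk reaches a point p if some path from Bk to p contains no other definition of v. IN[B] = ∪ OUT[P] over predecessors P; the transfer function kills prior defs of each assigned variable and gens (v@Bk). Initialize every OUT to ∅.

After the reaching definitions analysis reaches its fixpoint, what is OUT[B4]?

Per-block solution:
  B0: | IN={a@B0, c@B0, c@B3, e@B1, f@B0} | OUT={a@B0, c@B0, e@B1, f@B0}
  B1: | IN={a@B0, c@B0, c@B3, e@B1, f@B0} | OUT={a@B0, c@B0, c@B3, e@B1, f@B0}
  B2: | IN={a@B0, c@B0, c@B3, e@B1, f@B0} | OUT={a@B0, c@B0, c@B3, e@B1, f@B0}
  B3: | IN={a@B0, c@B0, c@B3, e@B1, f@B0} | OUT={a@B0, c@B3, e@B1, f@B0}
  B4: | IN={a@B0, c@B3, e@B1, f@B0} | OUT={a@B0, c@B3, e@B4, f@B0}
  B5: | IN={a@B0, c@B3, e@B4, f@B0} | OUT={a@B0, c@B3, e@B5, f@B0}

Merge at B4: IN[B4] = OUT[B3] = {a@B0, c@B3, e@B1, f@B0}
Applying B4's transfer function to that IN value gives OUT[B4] (row B4 above).

Answer: {a@B0, c@B3, e@B4, f@B0}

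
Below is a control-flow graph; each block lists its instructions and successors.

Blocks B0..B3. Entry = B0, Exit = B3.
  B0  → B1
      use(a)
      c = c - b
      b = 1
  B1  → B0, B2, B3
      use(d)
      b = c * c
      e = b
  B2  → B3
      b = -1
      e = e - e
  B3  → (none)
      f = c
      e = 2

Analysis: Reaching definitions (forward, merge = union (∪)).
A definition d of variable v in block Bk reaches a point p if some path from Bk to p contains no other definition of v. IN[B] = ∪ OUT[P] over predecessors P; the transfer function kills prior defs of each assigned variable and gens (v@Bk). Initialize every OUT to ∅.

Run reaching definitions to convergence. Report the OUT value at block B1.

Fixpoint table:
  B0:   IN={b@B1, c@B0, e@B1}   OUT={b@B0, c@B0, e@B1}
  B1:   IN={b@B0, c@B0, e@B1}   OUT={b@B1, c@B0, e@B1}
  B2:   IN={b@B1, c@B0, e@B1}   OUT={b@B2, c@B0, e@B2}
  B3:   IN={b@B1, b@B2, c@B0, e@B1, e@B2}   OUT={b@B1, b@B2, c@B0, e@B3, f@B3}

Merge at B1: IN[B1] = OUT[B0] = {b@B0, c@B0, e@B1}
Applying B1's transfer function to that IN value gives OUT[B1] (row B1 above).

Answer: {b@B1, c@B0, e@B1}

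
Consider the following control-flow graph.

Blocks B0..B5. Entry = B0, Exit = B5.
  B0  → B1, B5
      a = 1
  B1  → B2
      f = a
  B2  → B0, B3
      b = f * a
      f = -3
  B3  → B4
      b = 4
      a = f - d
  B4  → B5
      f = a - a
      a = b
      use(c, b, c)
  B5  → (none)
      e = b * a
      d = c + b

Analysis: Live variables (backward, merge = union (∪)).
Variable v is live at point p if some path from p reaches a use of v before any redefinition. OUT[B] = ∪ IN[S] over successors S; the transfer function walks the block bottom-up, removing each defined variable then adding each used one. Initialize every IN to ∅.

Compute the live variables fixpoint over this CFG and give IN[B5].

Converged values:
  B0:  IN={b, c, d}  OUT={a, b, c, d}
  B1:  IN={a, c, d}  OUT={a, c, d, f}
  B2:  IN={a, c, d, f}  OUT={b, c, d, f}
  B3:  IN={c, d, f}  OUT={a, b, c}
  B4:  IN={a, b, c}  OUT={a, b, c}
  B5:  IN={a, b, c}  OUT={}

B5 is the boundary node: OUT[B5] = {}
Applying B5's transfer function to that OUT value gives IN[B5] (row B5 above).

Answer: {a, b, c}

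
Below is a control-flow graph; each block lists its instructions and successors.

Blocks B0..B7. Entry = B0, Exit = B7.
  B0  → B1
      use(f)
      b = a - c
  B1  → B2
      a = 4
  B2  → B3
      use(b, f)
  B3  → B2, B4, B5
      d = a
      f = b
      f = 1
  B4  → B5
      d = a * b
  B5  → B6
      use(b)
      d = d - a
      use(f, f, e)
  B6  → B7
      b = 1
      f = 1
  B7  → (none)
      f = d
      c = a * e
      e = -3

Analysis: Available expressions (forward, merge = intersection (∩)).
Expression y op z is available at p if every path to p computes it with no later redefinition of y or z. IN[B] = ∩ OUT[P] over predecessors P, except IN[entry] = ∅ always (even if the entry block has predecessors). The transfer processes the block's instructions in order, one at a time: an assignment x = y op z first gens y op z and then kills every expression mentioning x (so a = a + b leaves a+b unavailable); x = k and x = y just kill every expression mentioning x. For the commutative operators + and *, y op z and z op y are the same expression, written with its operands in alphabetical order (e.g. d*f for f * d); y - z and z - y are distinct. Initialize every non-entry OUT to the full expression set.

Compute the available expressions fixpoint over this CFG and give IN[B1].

Fixpoint table:
  B0: | IN={} | OUT={a-c}
  B1: | IN={a-c} | OUT={}
  B2: | IN={} | OUT={}
  B3: | IN={} | OUT={}
  B4: | IN={} | OUT={a*b}
  B5: | IN={} | OUT={}
  B6: | IN={} | OUT={}
  B7: | IN={} | OUT={}

Merge at B1: IN[B1] = OUT[B0] = {a-c}

Answer: {a-c}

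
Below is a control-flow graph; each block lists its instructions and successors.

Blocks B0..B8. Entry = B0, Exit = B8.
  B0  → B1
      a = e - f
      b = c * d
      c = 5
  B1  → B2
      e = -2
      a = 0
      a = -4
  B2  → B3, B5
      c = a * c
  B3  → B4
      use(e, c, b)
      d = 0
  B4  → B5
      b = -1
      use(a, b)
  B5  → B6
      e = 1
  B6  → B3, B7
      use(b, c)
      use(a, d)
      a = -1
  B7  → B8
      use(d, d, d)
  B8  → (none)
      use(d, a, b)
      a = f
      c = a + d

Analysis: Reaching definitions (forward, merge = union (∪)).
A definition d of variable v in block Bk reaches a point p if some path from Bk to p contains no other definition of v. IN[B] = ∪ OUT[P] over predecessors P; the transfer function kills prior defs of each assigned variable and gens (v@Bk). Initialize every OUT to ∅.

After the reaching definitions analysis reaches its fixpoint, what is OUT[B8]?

Fixpoint table:
  B0:   IN={}   OUT={a@B0, b@B0, c@B0}
  B1:   IN={a@B0, b@B0, c@B0}   OUT={a@B1, b@B0, c@B0, e@B1}
  B2:   IN={a@B1, b@B0, c@B0, e@B1}   OUT={a@B1, b@B0, c@B2, e@B1}
  B3:   IN={a@B1, a@B6, b@B0, b@B4, c@B2, d@B3, e@B1, e@B5}   OUT={a@B1, a@B6, b@B0, b@B4, c@B2, d@B3, e@B1, e@B5}
  B4:   IN={a@B1, a@B6, b@B0, b@B4, c@B2, d@B3, e@B1, e@B5}   OUT={a@B1, a@B6, b@B4, c@B2, d@B3, e@B1, e@B5}
  B5:   IN={a@B1, a@B6, b@B0, b@B4, c@B2, d@B3, e@B1, e@B5}   OUT={a@B1, a@B6, b@B0, b@B4, c@B2, d@B3, e@B5}
  B6:   IN={a@B1, a@B6, b@B0, b@B4, c@B2, d@B3, e@B5}   OUT={a@B6, b@B0, b@B4, c@B2, d@B3, e@B5}
  B7:   IN={a@B6, b@B0, b@B4, c@B2, d@B3, e@B5}   OUT={a@B6, b@B0, b@B4, c@B2, d@B3, e@B5}
  B8:   IN={a@B6, b@B0, b@B4, c@B2, d@B3, e@B5}   OUT={a@B8, b@B0, b@B4, c@B8, d@B3, e@B5}

Merge at B8: IN[B8] = OUT[B7] = {a@B6, b@B0, b@B4, c@B2, d@B3, e@B5}
Applying B8's transfer function to that IN value gives OUT[B8] (row B8 above).

Answer: {a@B8, b@B0, b@B4, c@B8, d@B3, e@B5}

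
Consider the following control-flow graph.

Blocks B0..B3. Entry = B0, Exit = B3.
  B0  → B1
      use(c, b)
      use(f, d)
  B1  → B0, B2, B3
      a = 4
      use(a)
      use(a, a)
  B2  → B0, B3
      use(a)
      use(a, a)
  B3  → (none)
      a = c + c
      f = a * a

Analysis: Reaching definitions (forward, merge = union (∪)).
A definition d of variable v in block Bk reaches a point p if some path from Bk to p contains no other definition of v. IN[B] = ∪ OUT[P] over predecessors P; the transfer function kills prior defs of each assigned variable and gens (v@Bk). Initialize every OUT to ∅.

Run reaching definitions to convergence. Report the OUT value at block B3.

Answer: {a@B3, f@B3}

Working:
Converged values:
  B0:   IN={a@B1}   OUT={a@B1}
  B1:   IN={a@B1}   OUT={a@B1}
  B2:   IN={a@B1}   OUT={a@B1}
  B3:   IN={a@B1}   OUT={a@B3, f@B3}

Merge at B3: IN[B3] = OUT[B1] ⊔ OUT[B2] = {a@B1}
Applying B3's transfer function to that IN value gives OUT[B3] (row B3 above).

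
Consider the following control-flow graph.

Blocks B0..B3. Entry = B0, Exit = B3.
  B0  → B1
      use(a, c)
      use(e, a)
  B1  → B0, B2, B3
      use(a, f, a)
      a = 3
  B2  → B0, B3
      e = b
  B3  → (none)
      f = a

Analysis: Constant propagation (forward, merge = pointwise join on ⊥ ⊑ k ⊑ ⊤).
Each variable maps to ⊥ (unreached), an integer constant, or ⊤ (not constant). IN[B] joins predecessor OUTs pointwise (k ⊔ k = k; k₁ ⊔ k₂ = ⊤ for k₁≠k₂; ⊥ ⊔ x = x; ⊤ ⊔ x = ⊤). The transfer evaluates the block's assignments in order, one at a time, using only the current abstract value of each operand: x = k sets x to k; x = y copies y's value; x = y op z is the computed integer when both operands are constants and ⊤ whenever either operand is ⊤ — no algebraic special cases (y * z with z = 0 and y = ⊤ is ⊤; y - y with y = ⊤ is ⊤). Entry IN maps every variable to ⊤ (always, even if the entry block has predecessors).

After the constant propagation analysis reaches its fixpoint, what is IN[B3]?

Answer: {a: 3, b: ⊤, c: ⊤, d: ⊤, e: ⊤, f: ⊤}

Working:
Per-block solution:
  B0:  IN=(all ⊤)  OUT=(all ⊤)
  B1:  IN=(all ⊤)  OUT={a:3; rest ⊤}
  B2:  IN={a:3; rest ⊤}  OUT={a:3; rest ⊤}
  B3:  IN={a:3; rest ⊤}  OUT={a:3, f:3; rest ⊤}

Merge at B3: IN[B3] = OUT[B1] ⊔ OUT[B2] = {a: 3, b: ⊤, c: ⊤, d: ⊤, e: ⊤, f: ⊤}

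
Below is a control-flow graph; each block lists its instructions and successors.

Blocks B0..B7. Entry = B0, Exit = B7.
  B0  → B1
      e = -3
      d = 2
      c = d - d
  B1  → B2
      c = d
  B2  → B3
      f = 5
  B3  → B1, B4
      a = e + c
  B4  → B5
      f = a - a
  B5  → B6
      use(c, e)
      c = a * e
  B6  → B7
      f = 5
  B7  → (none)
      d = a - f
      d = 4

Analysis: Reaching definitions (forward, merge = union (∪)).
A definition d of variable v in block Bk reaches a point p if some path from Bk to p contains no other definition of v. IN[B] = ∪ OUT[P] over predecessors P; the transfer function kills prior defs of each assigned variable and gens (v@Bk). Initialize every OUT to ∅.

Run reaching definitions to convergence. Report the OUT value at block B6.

Converged values:
  B0: | IN={} | OUT={c@B0, d@B0, e@B0}
  B1: | IN={a@B3, c@B0, c@B1, d@B0, e@B0, f@B2} | OUT={a@B3, c@B1, d@B0, e@B0, f@B2}
  B2: | IN={a@B3, c@B1, d@B0, e@B0, f@B2} | OUT={a@B3, c@B1, d@B0, e@B0, f@B2}
  B3: | IN={a@B3, c@B1, d@B0, e@B0, f@B2} | OUT={a@B3, c@B1, d@B0, e@B0, f@B2}
  B4: | IN={a@B3, c@B1, d@B0, e@B0, f@B2} | OUT={a@B3, c@B1, d@B0, e@B0, f@B4}
  B5: | IN={a@B3, c@B1, d@B0, e@B0, f@B4} | OUT={a@B3, c@B5, d@B0, e@B0, f@B4}
  B6: | IN={a@B3, c@B5, d@B0, e@B0, f@B4} | OUT={a@B3, c@B5, d@B0, e@B0, f@B6}
  B7: | IN={a@B3, c@B5, d@B0, e@B0, f@B6} | OUT={a@B3, c@B5, d@B7, e@B0, f@B6}

Merge at B6: IN[B6] = OUT[B5] = {a@B3, c@B5, d@B0, e@B0, f@B4}
Applying B6's transfer function to that IN value gives OUT[B6] (row B6 above).

Answer: {a@B3, c@B5, d@B0, e@B0, f@B6}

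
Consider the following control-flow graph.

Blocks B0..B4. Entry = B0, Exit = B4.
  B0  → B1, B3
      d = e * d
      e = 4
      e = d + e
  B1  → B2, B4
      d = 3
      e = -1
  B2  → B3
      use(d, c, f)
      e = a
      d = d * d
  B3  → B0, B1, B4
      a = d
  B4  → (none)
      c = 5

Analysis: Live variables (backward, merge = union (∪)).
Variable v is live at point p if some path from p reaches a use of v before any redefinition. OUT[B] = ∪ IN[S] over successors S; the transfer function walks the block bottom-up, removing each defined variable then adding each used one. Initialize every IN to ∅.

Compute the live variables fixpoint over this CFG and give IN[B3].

Answer: {c, d, e, f}

Derivation:
Per-block solution:
  B0:   IN={a, c, d, e, f}   OUT={a, c, d, e, f}
  B1:   IN={a, c, f}   OUT={a, c, d, f}
  B2:   IN={a, c, d, f}   OUT={c, d, e, f}
  B3:   IN={c, d, e, f}   OUT={a, c, d, e, f}
  B4:   IN={}   OUT={}

Merge at B3: OUT[B3] = IN[B0] ⊔ IN[B1] ⊔ IN[B4] = {a, c, d, e, f}
Applying B3's transfer function to that OUT value gives IN[B3] (row B3 above).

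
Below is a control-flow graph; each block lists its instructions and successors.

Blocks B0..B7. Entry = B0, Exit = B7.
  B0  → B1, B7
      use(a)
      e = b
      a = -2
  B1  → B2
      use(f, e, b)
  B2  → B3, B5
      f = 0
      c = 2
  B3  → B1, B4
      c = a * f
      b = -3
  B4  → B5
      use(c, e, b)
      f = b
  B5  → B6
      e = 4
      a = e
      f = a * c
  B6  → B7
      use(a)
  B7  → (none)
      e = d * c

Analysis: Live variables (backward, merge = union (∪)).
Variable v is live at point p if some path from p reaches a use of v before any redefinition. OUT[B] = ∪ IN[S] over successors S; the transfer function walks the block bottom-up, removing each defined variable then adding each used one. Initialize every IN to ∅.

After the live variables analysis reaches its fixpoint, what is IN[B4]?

Answer: {b, c, d, e}

Trace:
Per-block solution:
  B0:  IN={a, b, c, d, f}  OUT={a, b, c, d, e, f}
  B1:  IN={a, b, d, e, f}  OUT={a, d, e}
  B2:  IN={a, d, e}  OUT={a, c, d, e, f}
  B3:  IN={a, d, e, f}  OUT={a, b, c, d, e, f}
  B4:  IN={b, c, d, e}  OUT={c, d}
  B5:  IN={c, d}  OUT={a, c, d}
  B6:  IN={a, c, d}  OUT={c, d}
  B7:  IN={c, d}  OUT={}

Merge at B4: OUT[B4] = IN[B5] = {c, d}
Applying B4's transfer function to that OUT value gives IN[B4] (row B4 above).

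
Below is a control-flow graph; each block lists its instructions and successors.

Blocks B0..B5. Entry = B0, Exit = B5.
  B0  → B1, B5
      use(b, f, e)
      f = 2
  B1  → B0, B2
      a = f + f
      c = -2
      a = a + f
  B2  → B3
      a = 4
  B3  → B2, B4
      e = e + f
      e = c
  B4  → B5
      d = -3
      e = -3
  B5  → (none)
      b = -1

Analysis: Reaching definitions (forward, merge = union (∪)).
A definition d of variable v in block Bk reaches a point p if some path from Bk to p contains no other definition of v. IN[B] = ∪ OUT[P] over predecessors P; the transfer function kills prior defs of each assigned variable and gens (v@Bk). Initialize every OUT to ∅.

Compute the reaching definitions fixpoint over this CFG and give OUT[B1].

Answer: {a@B1, c@B1, f@B0}

Derivation:
Per-block solution:
  B0: | IN={a@B1, c@B1, f@B0} | OUT={a@B1, c@B1, f@B0}
  B1: | IN={a@B1, c@B1, f@B0} | OUT={a@B1, c@B1, f@B0}
  B2: | IN={a@B1, a@B2, c@B1, e@B3, f@B0} | OUT={a@B2, c@B1, e@B3, f@B0}
  B3: | IN={a@B2, c@B1, e@B3, f@B0} | OUT={a@B2, c@B1, e@B3, f@B0}
  B4: | IN={a@B2, c@B1, e@B3, f@B0} | OUT={a@B2, c@B1, d@B4, e@B4, f@B0}
  B5: | IN={a@B1, a@B2, c@B1, d@B4, e@B4, f@B0} | OUT={a@B1, a@B2, b@B5, c@B1, d@B4, e@B4, f@B0}

Merge at B1: IN[B1] = OUT[B0] = {a@B1, c@B1, f@B0}
Applying B1's transfer function to that IN value gives OUT[B1] (row B1 above).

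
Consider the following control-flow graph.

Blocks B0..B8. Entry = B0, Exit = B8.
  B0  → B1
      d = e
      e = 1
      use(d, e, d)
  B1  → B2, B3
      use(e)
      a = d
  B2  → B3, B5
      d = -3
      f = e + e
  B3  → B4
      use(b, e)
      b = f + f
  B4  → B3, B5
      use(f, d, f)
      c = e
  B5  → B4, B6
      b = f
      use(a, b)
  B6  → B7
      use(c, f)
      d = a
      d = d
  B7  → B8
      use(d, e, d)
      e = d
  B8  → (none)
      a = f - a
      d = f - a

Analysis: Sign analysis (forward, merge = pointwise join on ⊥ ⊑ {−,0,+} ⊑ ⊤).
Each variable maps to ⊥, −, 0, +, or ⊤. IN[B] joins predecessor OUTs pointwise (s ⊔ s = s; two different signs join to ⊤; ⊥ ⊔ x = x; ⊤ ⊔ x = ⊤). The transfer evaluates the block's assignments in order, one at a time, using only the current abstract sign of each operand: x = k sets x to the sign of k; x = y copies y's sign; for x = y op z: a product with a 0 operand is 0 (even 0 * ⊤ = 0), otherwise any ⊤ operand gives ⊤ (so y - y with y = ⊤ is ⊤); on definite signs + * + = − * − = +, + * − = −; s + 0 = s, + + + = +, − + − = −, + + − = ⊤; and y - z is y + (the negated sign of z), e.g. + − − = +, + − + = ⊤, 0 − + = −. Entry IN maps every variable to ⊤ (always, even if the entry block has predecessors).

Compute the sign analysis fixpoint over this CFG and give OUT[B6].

Converged values:
  B0:  IN=(all ⊤)  OUT={e:+; rest ⊤}
  B1:  IN={e:+; rest ⊤}  OUT={e:+; rest ⊤}
  B2:  IN={e:+; rest ⊤}  OUT={d:-, e:+, f:+; rest ⊤}
  B3:  IN={e:+; rest ⊤}  OUT={e:+; rest ⊤}
  B4:  IN={e:+; rest ⊤}  OUT={c:+, e:+; rest ⊤}
  B5:  IN={e:+; rest ⊤}  OUT={e:+; rest ⊤}
  B6:  IN={e:+; rest ⊤}  OUT={e:+; rest ⊤}
  B7:  IN={e:+; rest ⊤}  OUT=(all ⊤)
  B8:  IN=(all ⊤)  OUT=(all ⊤)

Merge at B6: IN[B6] = OUT[B5] = {a: ⊤, b: ⊤, c: ⊤, d: ⊤, e: +, f: ⊤}
Applying B6's transfer function to that IN value gives OUT[B6] (row B6 above).

Answer: {a: ⊤, b: ⊤, c: ⊤, d: ⊤, e: +, f: ⊤}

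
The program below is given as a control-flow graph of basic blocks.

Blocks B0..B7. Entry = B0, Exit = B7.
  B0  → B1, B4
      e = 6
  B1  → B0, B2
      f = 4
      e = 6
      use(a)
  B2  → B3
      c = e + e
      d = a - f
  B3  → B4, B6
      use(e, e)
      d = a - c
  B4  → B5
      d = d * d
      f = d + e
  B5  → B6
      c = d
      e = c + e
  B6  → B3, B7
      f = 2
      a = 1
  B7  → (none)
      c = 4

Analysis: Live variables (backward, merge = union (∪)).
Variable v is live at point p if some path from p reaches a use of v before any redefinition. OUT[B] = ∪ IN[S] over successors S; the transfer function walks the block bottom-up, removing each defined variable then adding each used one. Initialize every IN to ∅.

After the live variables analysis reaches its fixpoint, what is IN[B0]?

Answer: {a, d}

Derivation:
Per-block solution:
  B0: | IN={a, d} | OUT={a, d, e}
  B1: | IN={a, d} | OUT={a, d, e, f}
  B2: | IN={a, e, f} | OUT={a, c, e}
  B3: | IN={a, c, e} | OUT={c, d, e}
  B4: | IN={d, e} | OUT={d, e}
  B5: | IN={d, e} | OUT={c, e}
  B6: | IN={c, e} | OUT={a, c, e}
  B7: | IN={} | OUT={}

Merge at B0: OUT[B0] = IN[B1] ⊔ IN[B4] = {a, d, e}
Applying B0's transfer function to that OUT value gives IN[B0] (row B0 above).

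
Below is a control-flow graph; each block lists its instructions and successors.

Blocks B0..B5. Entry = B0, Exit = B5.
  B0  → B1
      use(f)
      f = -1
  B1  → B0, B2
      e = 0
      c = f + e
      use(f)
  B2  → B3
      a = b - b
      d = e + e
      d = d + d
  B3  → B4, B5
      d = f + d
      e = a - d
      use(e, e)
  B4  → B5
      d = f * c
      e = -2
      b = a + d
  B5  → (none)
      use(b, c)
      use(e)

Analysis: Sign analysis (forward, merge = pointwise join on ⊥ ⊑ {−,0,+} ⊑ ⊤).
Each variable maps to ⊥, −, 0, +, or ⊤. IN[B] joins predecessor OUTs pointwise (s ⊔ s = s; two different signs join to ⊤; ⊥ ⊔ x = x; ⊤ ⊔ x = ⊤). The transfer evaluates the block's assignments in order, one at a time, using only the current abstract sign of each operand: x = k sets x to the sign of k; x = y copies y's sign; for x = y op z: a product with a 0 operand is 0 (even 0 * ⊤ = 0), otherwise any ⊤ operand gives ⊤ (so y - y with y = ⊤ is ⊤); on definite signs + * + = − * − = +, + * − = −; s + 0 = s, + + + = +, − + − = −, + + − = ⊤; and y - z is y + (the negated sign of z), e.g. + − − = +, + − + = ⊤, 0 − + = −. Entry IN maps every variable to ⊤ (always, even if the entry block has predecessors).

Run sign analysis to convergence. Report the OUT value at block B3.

Converged values:
  B0: | IN=(all ⊤) | OUT={f:-; rest ⊤}
  B1: | IN={f:-; rest ⊤} | OUT={c:-, e:0, f:-; rest ⊤}
  B2: | IN={c:-, e:0, f:-; rest ⊤} | OUT={c:-, d:0, e:0, f:-; rest ⊤}
  B3: | IN={c:-, d:0, e:0, f:-; rest ⊤} | OUT={c:-, d:-, f:-; rest ⊤}
  B4: | IN={c:-, d:-, f:-; rest ⊤} | OUT={c:-, d:+, e:-, f:-; rest ⊤}
  B5: | IN={c:-, f:-; rest ⊤} | OUT={c:-, f:-; rest ⊤}

Merge at B3: IN[B3] = OUT[B2] = {a: ⊤, b: ⊤, c: -, d: 0, e: 0, f: -}
Applying B3's transfer function to that IN value gives OUT[B3] (row B3 above).

Answer: {a: ⊤, b: ⊤, c: -, d: -, e: ⊤, f: -}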